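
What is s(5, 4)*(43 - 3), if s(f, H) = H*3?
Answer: 480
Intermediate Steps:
s(f, H) = 3*H
s(5, 4)*(43 - 3) = (3*4)*(43 - 3) = 12*40 = 480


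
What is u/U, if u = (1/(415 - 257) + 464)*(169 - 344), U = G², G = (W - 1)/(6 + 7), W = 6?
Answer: -86729279/158 ≈ -5.4892e+5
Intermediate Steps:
G = 5/13 (G = (6 - 1)/(6 + 7) = 5/13 ≈ 0.38462)
U = 25/169 (U = (5/13)² = 25/169 ≈ 0.14793)
u = -12829775/158 (u = (1/158 + 464)*(-175) = (73313/158)*(-175) = -12829775/158 ≈ -81201.)
u/U = -12829775/(158*25/169) = -12829775/158*169/25 = -86729279/158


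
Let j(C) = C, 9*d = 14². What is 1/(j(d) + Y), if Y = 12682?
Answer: 9/114334 ≈ 7.8717e-5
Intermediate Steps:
d = 196/9 (d = (⅑)*14² = (⅑)*196 = 196/9 ≈ 21.778)
1/(j(d) + Y) = 1/(196/9 + 12682) = 1/(114334/9) = 9/114334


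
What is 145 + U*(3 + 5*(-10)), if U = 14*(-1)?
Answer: 803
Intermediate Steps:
U = -14
145 + U*(3 + 5*(-10)) = 145 - 14*(3 + 5*(-10)) = 145 - 14*(3 - 50) = 145 - 14*(-47) = 145 + 658 = 803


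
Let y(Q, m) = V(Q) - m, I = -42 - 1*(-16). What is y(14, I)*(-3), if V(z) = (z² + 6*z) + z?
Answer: -960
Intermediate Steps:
I = -26 (I = -42 + 16 = -26)
V(z) = z² + 7*z
y(Q, m) = -m + Q*(7 + Q) (y(Q, m) = Q*(7 + Q) - m = -m + Q*(7 + Q))
y(14, I)*(-3) = (-1*(-26) + 14*(7 + 14))*(-3) = (26 + 14*21)*(-3) = (26 + 294)*(-3) = 320*(-3) = -960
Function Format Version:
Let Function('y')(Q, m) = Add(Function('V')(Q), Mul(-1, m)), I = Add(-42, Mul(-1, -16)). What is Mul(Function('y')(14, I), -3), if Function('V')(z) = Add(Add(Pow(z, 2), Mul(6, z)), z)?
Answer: -960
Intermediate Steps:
I = -26 (I = Add(-42, 16) = -26)
Function('V')(z) = Add(Pow(z, 2), Mul(7, z))
Function('y')(Q, m) = Add(Mul(-1, m), Mul(Q, Add(7, Q))) (Function('y')(Q, m) = Add(Mul(Q, Add(7, Q)), Mul(-1, m)) = Add(Mul(-1, m), Mul(Q, Add(7, Q))))
Mul(Function('y')(14, I), -3) = Mul(Add(Mul(-1, -26), Mul(14, Add(7, 14))), -3) = Mul(Add(26, Mul(14, 21)), -3) = Mul(Add(26, 294), -3) = Mul(320, -3) = -960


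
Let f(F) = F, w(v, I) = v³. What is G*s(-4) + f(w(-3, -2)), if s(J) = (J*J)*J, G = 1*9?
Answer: -603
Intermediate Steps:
G = 9
s(J) = J³ (s(J) = J²*J = J³)
G*s(-4) + f(w(-3, -2)) = 9*(-4)³ + (-3)³ = 9*(-64) - 27 = -576 - 27 = -603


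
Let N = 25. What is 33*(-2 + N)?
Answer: 759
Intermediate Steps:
33*(-2 + N) = 33*(-2 + 25) = 33*23 = 759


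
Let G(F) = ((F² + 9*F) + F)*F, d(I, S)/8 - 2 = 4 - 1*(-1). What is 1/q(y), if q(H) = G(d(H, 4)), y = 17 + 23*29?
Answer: 1/206976 ≈ 4.8315e-6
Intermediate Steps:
d(I, S) = 56 (d(I, S) = 16 + 8*(4 - 1*(-1)) = 16 + 8*(4 + 1) = 16 + 8*5 = 16 + 40 = 56)
G(F) = F*(F² + 10*F) (G(F) = (F² + 10*F)*F = F*(F² + 10*F))
y = 684 (y = 17 + 667 = 684)
q(H) = 206976 (q(H) = 56²*(10 + 56) = 3136*66 = 206976)
1/q(y) = 1/206976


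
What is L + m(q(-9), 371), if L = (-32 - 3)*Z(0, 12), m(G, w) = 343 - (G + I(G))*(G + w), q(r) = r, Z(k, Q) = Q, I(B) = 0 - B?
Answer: -77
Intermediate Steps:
I(B) = -B
m(G, w) = 343 (m(G, w) = 343 - (G - G)*(G + w) = 343 - 0*(G + w) = 343 - 1*0 = 343 + 0 = 343)
L = -420 (L = (-32 - 3)*12 = -35*12 = -420)
L + m(q(-9), 371) = -420 + 343 = -77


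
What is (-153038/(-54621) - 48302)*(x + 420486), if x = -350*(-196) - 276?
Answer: -184222049694320/7803 ≈ -2.3609e+10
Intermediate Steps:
x = 68324 (x = 68600 - 276 = 68324)
(-153038/(-54621) - 48302)*(x + 420486) = (-153038/(-54621) - 48302)*(68324 + 420486) = (-153038*(-1/54621) - 48302)*488810 = (153038/54621 - 48302)*488810 = -2638150504/54621*488810 = -184222049694320/7803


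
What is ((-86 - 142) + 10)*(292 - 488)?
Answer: 42728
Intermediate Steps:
((-86 - 142) + 10)*(292 - 488) = (-228 + 10)*(-196) = -218*(-196) = 42728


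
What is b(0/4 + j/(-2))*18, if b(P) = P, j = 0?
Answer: 0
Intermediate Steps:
b(0/4 + j/(-2))*18 = (0/4 + 0/(-2))*18 = (0*(¼) + 0*(-½))*18 = (0 + 0)*18 = 0*18 = 0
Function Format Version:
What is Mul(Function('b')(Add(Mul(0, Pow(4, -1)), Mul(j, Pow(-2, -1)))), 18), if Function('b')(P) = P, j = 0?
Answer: 0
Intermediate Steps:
Mul(Function('b')(Add(Mul(0, Pow(4, -1)), Mul(j, Pow(-2, -1)))), 18) = Mul(Add(Mul(0, Pow(4, -1)), Mul(0, Pow(-2, -1))), 18) = Mul(Add(Mul(0, Rational(1, 4)), Mul(0, Rational(-1, 2))), 18) = Mul(Add(0, 0), 18) = Mul(0, 18) = 0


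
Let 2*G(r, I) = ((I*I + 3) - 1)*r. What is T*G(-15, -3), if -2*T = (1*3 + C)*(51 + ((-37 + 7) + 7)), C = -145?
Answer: -164010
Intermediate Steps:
G(r, I) = r*(2 + I²)/2 (G(r, I) = (((I*I + 3) - 1)*r)/2 = (((I² + 3) - 1)*r)/2 = (((3 + I²) - 1)*r)/2 = ((2 + I²)*r)/2 = (r*(2 + I²))/2 = r*(2 + I²)/2)
T = 1988 (T = -(1*3 - 145)*(51 + ((-37 + 7) + 7))/2 = -(3 - 145)*(51 + (-30 + 7))/2 = -(-71)*(51 - 23) = -(-71)*28 = -½*(-3976) = 1988)
T*G(-15, -3) = 1988*((½)*(-15)*(2 + (-3)²)) = 1988*((½)*(-15)*(2 + 9)) = 1988*((½)*(-15)*11) = 1988*(-165/2) = -164010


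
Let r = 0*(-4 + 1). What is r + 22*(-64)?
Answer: -1408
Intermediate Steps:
r = 0 (r = 0*(-3) = 0)
r + 22*(-64) = 0 + 22*(-64) = 0 - 1408 = -1408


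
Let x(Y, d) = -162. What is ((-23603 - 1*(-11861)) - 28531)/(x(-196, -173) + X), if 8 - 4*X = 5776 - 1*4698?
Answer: 80546/859 ≈ 93.767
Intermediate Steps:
X = -535/2 (X = 2 - (5776 - 1*4698)/4 = 2 - (5776 - 4698)/4 = 2 - ¼*1078 = 2 - 539/2 = -535/2 ≈ -267.50)
((-23603 - 1*(-11861)) - 28531)/(x(-196, -173) + X) = ((-23603 - 1*(-11861)) - 28531)/(-162 - 535/2) = ((-23603 + 11861) - 28531)/(-859/2) = (-11742 - 28531)*(-2/859) = -40273*(-2/859) = 80546/859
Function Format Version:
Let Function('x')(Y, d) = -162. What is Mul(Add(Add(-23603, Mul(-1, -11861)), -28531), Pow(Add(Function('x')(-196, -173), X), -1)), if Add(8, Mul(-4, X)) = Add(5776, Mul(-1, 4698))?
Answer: Rational(80546, 859) ≈ 93.767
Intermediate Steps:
X = Rational(-535, 2) (X = Add(2, Mul(Rational(-1, 4), Add(5776, Mul(-1, 4698)))) = Add(2, Mul(Rational(-1, 4), Add(5776, -4698))) = Add(2, Mul(Rational(-1, 4), 1078)) = Add(2, Rational(-539, 2)) = Rational(-535, 2) ≈ -267.50)
Mul(Add(Add(-23603, Mul(-1, -11861)), -28531), Pow(Add(Function('x')(-196, -173), X), -1)) = Mul(Add(Add(-23603, Mul(-1, -11861)), -28531), Pow(Add(-162, Rational(-535, 2)), -1)) = Mul(Add(Add(-23603, 11861), -28531), Pow(Rational(-859, 2), -1)) = Mul(Add(-11742, -28531), Rational(-2, 859)) = Mul(-40273, Rational(-2, 859)) = Rational(80546, 859)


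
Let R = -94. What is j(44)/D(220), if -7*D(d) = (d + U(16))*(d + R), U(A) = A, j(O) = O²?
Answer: -242/531 ≈ -0.45574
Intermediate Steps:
D(d) = -(-94 + d)*(16 + d)/7 (D(d) = -(d + 16)*(d - 94)/7 = -(16 + d)*(-94 + d)/7 = -(-94 + d)*(16 + d)/7)
j(44)/D(220) = 44²/(1504/7 - ⅐*220² + (78/7)*220) = 1936/(1504/7 - ⅐*48400 + 17160/7) = 1936/(1504/7 - 48400/7 + 17160/7) = 1936/(-4248) = 1936*(-1/4248) = -242/531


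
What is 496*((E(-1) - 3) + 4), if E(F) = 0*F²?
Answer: 496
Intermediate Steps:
E(F) = 0
496*((E(-1) - 3) + 4) = 496*((0 - 3) + 4) = 496*(-3 + 4) = 496*1 = 496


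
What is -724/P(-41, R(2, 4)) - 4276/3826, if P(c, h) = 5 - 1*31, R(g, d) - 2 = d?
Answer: 664712/24869 ≈ 26.729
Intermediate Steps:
R(g, d) = 2 + d
P(c, h) = -26 (P(c, h) = 5 - 31 = -26)
-724/P(-41, R(2, 4)) - 4276/3826 = -724/(-26) - 4276/3826 = -724*(-1/26) - 4276*1/3826 = 362/13 - 2138/1913 = 664712/24869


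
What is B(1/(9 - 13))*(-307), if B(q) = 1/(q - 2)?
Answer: 1228/9 ≈ 136.44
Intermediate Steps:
B(q) = 1/(-2 + q)
B(1/(9 - 13))*(-307) = -307/(-2 + 1/(9 - 13)) = -307/(-2 + 1/(-4)) = -307/(-2 - ¼) = -307/(-9/4) = -4/9*(-307) = 1228/9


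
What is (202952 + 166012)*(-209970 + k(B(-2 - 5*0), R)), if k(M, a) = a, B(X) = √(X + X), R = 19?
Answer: -77464360764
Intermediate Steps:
B(X) = √2*√X (B(X) = √(2*X) = √2*√X)
(202952 + 166012)*(-209970 + k(B(-2 - 5*0), R)) = (202952 + 166012)*(-209970 + 19) = 368964*(-209951) = -77464360764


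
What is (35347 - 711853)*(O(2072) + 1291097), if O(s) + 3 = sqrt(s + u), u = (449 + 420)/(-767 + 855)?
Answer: -873432837564 - 338253*sqrt(33310)/2 ≈ -8.7346e+11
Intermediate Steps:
u = 79/8 (u = 869/88 = 869*(1/88) = 79/8 ≈ 9.8750)
O(s) = -3 + sqrt(79/8 + s) (O(s) = -3 + sqrt(s + 79/8) = -3 + sqrt(79/8 + s))
(35347 - 711853)*(O(2072) + 1291097) = (35347 - 711853)*((-3 + sqrt(158 + 16*2072)/4) + 1291097) = -676506*((-3 + sqrt(158 + 33152)/4) + 1291097) = -676506*((-3 + sqrt(33310)/4) + 1291097) = -676506*(1291094 + sqrt(33310)/4) = -873432837564 - 338253*sqrt(33310)/2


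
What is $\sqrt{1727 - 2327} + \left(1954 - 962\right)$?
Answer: $992 + 10 i \sqrt{6} \approx 992.0 + 24.495 i$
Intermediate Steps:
$\sqrt{1727 - 2327} + \left(1954 - 962\right) = \sqrt{-600} + \left(1954 - 962\right) = 10 i \sqrt{6} + 992 = 992 + 10 i \sqrt{6}$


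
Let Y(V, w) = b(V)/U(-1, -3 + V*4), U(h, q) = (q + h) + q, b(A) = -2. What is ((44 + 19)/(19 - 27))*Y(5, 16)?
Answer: 21/44 ≈ 0.47727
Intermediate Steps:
U(h, q) = h + 2*q (U(h, q) = (h + q) + q = h + 2*q)
Y(V, w) = -2/(-7 + 8*V) (Y(V, w) = -2/(-1 + 2*(-3 + V*4)) = -2/(-1 + 2*(-3 + 4*V)) = -2/(-1 + (-6 + 8*V)) = -2/(-7 + 8*V))
((44 + 19)/(19 - 27))*Y(5, 16) = ((44 + 19)/(19 - 27))*(-2/(-7 + 8*5)) = (63/(-8))*(-2/(-7 + 40)) = (63*(-⅛))*(-2/33) = -(-63)/(4*33) = -63/8*(-2/33) = 21/44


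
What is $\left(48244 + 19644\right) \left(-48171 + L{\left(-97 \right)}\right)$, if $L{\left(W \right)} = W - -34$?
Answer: $-3274509792$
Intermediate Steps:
$L{\left(W \right)} = 34 + W$ ($L{\left(W \right)} = W + 34 = 34 + W$)
$\left(48244 + 19644\right) \left(-48171 + L{\left(-97 \right)}\right) = \left(48244 + 19644\right) \left(-48171 + \left(34 - 97\right)\right) = 67888 \left(-48171 - 63\right) = 67888 \left(-48234\right) = -3274509792$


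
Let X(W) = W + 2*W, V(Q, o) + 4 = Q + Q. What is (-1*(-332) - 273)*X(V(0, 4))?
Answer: -708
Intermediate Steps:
V(Q, o) = -4 + 2*Q (V(Q, o) = -4 + (Q + Q) = -4 + 2*Q)
X(W) = 3*W
(-1*(-332) - 273)*X(V(0, 4)) = (-1*(-332) - 273)*(3*(-4 + 2*0)) = (332 - 273)*(3*(-4 + 0)) = 59*(3*(-4)) = 59*(-12) = -708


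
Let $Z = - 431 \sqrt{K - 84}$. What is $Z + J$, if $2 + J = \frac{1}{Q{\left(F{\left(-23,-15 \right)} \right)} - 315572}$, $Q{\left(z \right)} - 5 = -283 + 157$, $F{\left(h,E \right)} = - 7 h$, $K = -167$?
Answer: $- \frac{631387}{315693} - 431 i \sqrt{251} \approx -2.0 - 6828.3 i$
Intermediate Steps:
$Q{\left(z \right)} = -121$ ($Q{\left(z \right)} = 5 + \left(-283 + 157\right) = 5 - 126 = -121$)
$Z = - 431 i \sqrt{251}$ ($Z = - 431 \sqrt{-167 - 84} = - 431 \sqrt{-251} = - 431 i \sqrt{251} \approx - 6828.3 i$)
$J = - \frac{631387}{315693}$ ($J = -2 + \frac{1}{-121 - 315572} = -2 + \frac{1}{-315693} = -2 - \frac{1}{315693} = - \frac{631387}{315693} \approx -2.0$)
$Z + J = - 431 i \sqrt{251} - \frac{631387}{315693} = - \frac{631387}{315693} - 431 i \sqrt{251}$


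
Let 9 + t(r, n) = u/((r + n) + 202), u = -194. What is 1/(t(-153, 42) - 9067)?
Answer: -91/826110 ≈ -0.00011015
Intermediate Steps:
t(r, n) = -9 - 194/(202 + n + r) (t(r, n) = -9 - 194/((r + n) + 202) = -9 - 194/((n + r) + 202) = -9 - 194/(202 + n + r))
1/(t(-153, 42) - 9067) = 1/((-2012 - 9*42 - 9*(-153))/(202 + 42 - 153) - 9067) = 1/((-2012 - 378 + 1377)/91 - 9067) = 1/((1/91)*(-1013) - 9067) = 1/(-1013/91 - 9067) = 1/(-826110/91) = -91/826110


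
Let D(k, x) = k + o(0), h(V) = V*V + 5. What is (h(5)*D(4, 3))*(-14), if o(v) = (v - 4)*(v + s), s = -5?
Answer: -10080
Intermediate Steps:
h(V) = 5 + V² (h(V) = V² + 5 = 5 + V²)
o(v) = (-5 + v)*(-4 + v) (o(v) = (v - 4)*(v - 5) = (-4 + v)*(-5 + v) = (-5 + v)*(-4 + v))
D(k, x) = 20 + k (D(k, x) = k + (20 + 0² - 9*0) = k + (20 + 0 + 0) = k + 20 = 20 + k)
(h(5)*D(4, 3))*(-14) = ((5 + 5²)*(20 + 4))*(-14) = ((5 + 25)*24)*(-14) = (30*24)*(-14) = 720*(-14) = -10080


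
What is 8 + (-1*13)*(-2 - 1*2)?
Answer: 60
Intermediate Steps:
8 + (-1*13)*(-2 - 1*2) = 8 - 13*(-2 - 2) = 8 - 13*(-4) = 8 + 52 = 60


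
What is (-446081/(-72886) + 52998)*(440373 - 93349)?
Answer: 670321675711208/36443 ≈ 1.8394e+10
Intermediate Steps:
(-446081/(-72886) + 52998)*(440373 - 93349) = (-446081*(-1/72886) + 52998)*347024 = (446081/72886 + 52998)*347024 = (3863258309/72886)*347024 = 670321675711208/36443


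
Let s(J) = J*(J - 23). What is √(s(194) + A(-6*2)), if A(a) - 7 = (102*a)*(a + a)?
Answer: 11*√517 ≈ 250.11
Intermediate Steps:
A(a) = 7 + 204*a² (A(a) = 7 + (102*a)*(a + a) = 7 + (102*a)*(2*a) = 7 + 204*a²)
s(J) = J*(-23 + J)
√(s(194) + A(-6*2)) = √(194*(-23 + 194) + (7 + 204*(-6*2)²)) = √(194*171 + (7 + 204*(-12)²)) = √(33174 + (7 + 204*144)) = √(33174 + (7 + 29376)) = √(33174 + 29383) = √62557 = 11*√517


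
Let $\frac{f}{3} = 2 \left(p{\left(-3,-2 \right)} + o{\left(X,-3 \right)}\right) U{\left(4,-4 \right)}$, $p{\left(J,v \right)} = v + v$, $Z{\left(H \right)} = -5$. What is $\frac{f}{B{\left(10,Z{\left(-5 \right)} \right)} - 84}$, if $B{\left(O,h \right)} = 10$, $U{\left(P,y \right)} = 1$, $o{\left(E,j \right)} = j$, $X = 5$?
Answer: $\frac{21}{37} \approx 0.56757$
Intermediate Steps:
$p{\left(J,v \right)} = 2 v$
$f = -42$ ($f = 3 \cdot 2 \left(2 \left(-2\right) - 3\right) 1 = 3 \cdot 2 \left(-4 - 3\right) 1 = 3 \cdot 2 \left(-7\right) 1 = 3 \left(\left(-14\right) 1\right) = 3 \left(-14\right) = -42$)
$\frac{f}{B{\left(10,Z{\left(-5 \right)} \right)} - 84} = \frac{1}{10 - 84} \left(-42\right) = \frac{1}{-74} \left(-42\right) = \left(- \frac{1}{74}\right) \left(-42\right) = \frac{21}{37}$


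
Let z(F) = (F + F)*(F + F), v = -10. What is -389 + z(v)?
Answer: 11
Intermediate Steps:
z(F) = 4*F**2 (z(F) = (2*F)*(2*F) = 4*F**2)
-389 + z(v) = -389 + 4*(-10)**2 = -389 + 4*100 = -389 + 400 = 11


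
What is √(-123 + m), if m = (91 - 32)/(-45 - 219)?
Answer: I*√2147046/132 ≈ 11.101*I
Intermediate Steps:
m = -59/264 (m = 59/(-264) = 59*(-1/264) = -59/264 ≈ -0.22348)
√(-123 + m) = √(-123 - 59/264) = √(-32531/264) = I*√2147046/132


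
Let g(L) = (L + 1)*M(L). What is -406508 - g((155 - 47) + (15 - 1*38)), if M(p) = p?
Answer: -413818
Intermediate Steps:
g(L) = L*(1 + L) (g(L) = (L + 1)*L = (1 + L)*L = L*(1 + L))
-406508 - g((155 - 47) + (15 - 1*38)) = -406508 - ((155 - 47) + (15 - 1*38))*(1 + ((155 - 47) + (15 - 1*38))) = -406508 - (108 + (15 - 38))*(1 + (108 + (15 - 38))) = -406508 - (108 - 23)*(1 + (108 - 23)) = -406508 - 85*(1 + 85) = -406508 - 85*86 = -406508 - 1*7310 = -406508 - 7310 = -413818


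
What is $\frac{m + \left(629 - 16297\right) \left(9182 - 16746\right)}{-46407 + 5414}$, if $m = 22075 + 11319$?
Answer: $- \frac{118546146}{40993} \approx -2891.9$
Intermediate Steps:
$m = 33394$
$\frac{m + \left(629 - 16297\right) \left(9182 - 16746\right)}{-46407 + 5414} = \frac{33394 + \left(629 - 16297\right) \left(9182 - 16746\right)}{-46407 + 5414} = \frac{33394 - -118512752}{-40993} = \left(33394 + 118512752\right) \left(- \frac{1}{40993}\right) = 118546146 \left(- \frac{1}{40993}\right) = - \frac{118546146}{40993}$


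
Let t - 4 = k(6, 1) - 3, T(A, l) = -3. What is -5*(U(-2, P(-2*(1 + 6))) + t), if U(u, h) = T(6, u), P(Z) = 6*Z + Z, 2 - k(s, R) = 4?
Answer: 20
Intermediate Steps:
k(s, R) = -2 (k(s, R) = 2 - 1*4 = 2 - 4 = -2)
P(Z) = 7*Z
U(u, h) = -3
t = -1 (t = 4 + (-2 - 3) = 4 - 5 = -1)
-5*(U(-2, P(-2*(1 + 6))) + t) = -5*(-3 - 1) = -5*(-4) = 20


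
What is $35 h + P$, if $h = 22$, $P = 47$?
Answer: $817$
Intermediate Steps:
$35 h + P = 35 \cdot 22 + 47 = 770 + 47 = 817$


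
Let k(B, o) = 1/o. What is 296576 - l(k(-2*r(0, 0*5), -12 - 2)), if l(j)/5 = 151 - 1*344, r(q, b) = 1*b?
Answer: 297541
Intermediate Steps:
r(q, b) = b
l(j) = -965 (l(j) = 5*(151 - 1*344) = 5*(151 - 344) = 5*(-193) = -965)
296576 - l(k(-2*r(0, 0*5), -12 - 2)) = 296576 - 1*(-965) = 296576 + 965 = 297541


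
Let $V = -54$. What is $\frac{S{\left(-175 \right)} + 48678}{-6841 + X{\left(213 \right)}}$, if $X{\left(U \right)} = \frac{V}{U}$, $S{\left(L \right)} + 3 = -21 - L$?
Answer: $- \frac{3466859}{485729} \approx -7.1374$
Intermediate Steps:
$S{\left(L \right)} = -24 - L$ ($S{\left(L \right)} = -3 - \left(21 + L\right) = -24 - L$)
$X{\left(U \right)} = - \frac{54}{U}$
$\frac{S{\left(-175 \right)} + 48678}{-6841 + X{\left(213 \right)}} = \frac{\left(-24 - -175\right) + 48678}{-6841 - \frac{54}{213}} = \frac{\left(-24 + 175\right) + 48678}{-6841 - \frac{18}{71}} = \frac{151 + 48678}{-6841 - \frac{18}{71}} = \frac{48829}{- \frac{485729}{71}} = 48829 \left(- \frac{71}{485729}\right) = - \frac{3466859}{485729}$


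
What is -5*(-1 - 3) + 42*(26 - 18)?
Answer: 356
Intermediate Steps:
-5*(-1 - 3) + 42*(26 - 18) = -5*(-4) + 42*8 = 20 + 336 = 356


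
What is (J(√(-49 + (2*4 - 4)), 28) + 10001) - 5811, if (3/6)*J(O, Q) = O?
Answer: 4190 + 6*I*√5 ≈ 4190.0 + 13.416*I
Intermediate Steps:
J(O, Q) = 2*O
(J(√(-49 + (2*4 - 4)), 28) + 10001) - 5811 = (2*√(-49 + (2*4 - 4)) + 10001) - 5811 = (2*√(-49 + (8 - 4)) + 10001) - 5811 = (2*√(-49 + 4) + 10001) - 5811 = (2*√(-45) + 10001) - 5811 = (2*(3*I*√5) + 10001) - 5811 = (6*I*√5 + 10001) - 5811 = (10001 + 6*I*√5) - 5811 = 4190 + 6*I*√5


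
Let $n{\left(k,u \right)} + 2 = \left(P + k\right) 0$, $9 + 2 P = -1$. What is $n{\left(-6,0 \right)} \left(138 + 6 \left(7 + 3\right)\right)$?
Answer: $-396$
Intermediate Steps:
$P = -5$ ($P = - \frac{9}{2} + \frac{1}{2} \left(-1\right) = - \frac{9}{2} - \frac{1}{2} = -5$)
$n{\left(k,u \right)} = -2$ ($n{\left(k,u \right)} = -2 + \left(-5 + k\right) 0 = -2 + 0 = -2$)
$n{\left(-6,0 \right)} \left(138 + 6 \left(7 + 3\right)\right) = - 2 \left(138 + 6 \left(7 + 3\right)\right) = - 2 \left(138 + 6 \cdot 10\right) = - 2 \left(138 + 60\right) = \left(-2\right) 198 = -396$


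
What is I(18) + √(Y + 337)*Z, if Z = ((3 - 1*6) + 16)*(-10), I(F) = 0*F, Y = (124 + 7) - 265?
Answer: -130*√203 ≈ -1852.2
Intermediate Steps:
Y = -134 (Y = 131 - 265 = -134)
I(F) = 0
Z = -130 (Z = ((3 - 6) + 16)*(-10) = (-3 + 16)*(-10) = 13*(-10) = -130)
I(18) + √(Y + 337)*Z = 0 + √(-134 + 337)*(-130) = 0 + √203*(-130) = 0 - 130*√203 = -130*√203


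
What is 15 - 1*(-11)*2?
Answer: 37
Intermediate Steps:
15 - 1*(-11)*2 = 15 + 11*2 = 15 + 22 = 37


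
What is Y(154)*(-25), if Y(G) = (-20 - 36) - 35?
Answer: 2275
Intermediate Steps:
Y(G) = -91 (Y(G) = -56 - 35 = -91)
Y(154)*(-25) = -91*(-25) = 2275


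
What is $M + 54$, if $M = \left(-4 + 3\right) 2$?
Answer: $52$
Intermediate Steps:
$M = -2$ ($M = \left(-1\right) 2 = -2$)
$M + 54 = -2 + 54 = 52$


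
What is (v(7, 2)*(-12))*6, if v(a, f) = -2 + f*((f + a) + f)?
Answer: -1440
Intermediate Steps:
v(a, f) = -2 + f*(a + 2*f) (v(a, f) = -2 + f*((a + f) + f) = -2 + f*(a + 2*f))
(v(7, 2)*(-12))*6 = ((-2 + 2*2² + 7*2)*(-12))*6 = ((-2 + 2*4 + 14)*(-12))*6 = ((-2 + 8 + 14)*(-12))*6 = (20*(-12))*6 = -240*6 = -1440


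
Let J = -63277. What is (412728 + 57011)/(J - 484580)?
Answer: -469739/547857 ≈ -0.85741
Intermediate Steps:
(412728 + 57011)/(J - 484580) = (412728 + 57011)/(-63277 - 484580) = 469739/(-547857) = 469739*(-1/547857) = -469739/547857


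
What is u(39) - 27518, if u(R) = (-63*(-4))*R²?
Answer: 355774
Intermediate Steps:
u(R) = 252*R²
u(39) - 27518 = 252*39² - 27518 = 252*1521 - 27518 = 383292 - 27518 = 355774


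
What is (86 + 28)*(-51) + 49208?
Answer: 43394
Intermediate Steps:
(86 + 28)*(-51) + 49208 = 114*(-51) + 49208 = -5814 + 49208 = 43394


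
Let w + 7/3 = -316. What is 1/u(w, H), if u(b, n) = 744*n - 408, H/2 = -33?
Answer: -1/49512 ≈ -2.0197e-5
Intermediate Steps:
w = -955/3 (w = -7/3 - 316 = -955/3 ≈ -318.33)
H = -66 (H = 2*(-33) = -66)
u(b, n) = -408 + 744*n
1/u(w, H) = 1/(-408 + 744*(-66)) = 1/(-408 - 49104) = 1/(-49512) = -1/49512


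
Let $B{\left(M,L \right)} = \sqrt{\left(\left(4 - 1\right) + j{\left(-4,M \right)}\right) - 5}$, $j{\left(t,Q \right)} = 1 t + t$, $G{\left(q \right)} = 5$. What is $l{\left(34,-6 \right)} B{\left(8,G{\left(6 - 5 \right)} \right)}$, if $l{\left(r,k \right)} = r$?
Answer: $34 i \sqrt{10} \approx 107.52 i$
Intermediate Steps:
$j{\left(t,Q \right)} = 2 t$ ($j{\left(t,Q \right)} = t + t = 2 t$)
$B{\left(M,L \right)} = i \sqrt{10}$ ($B{\left(M,L \right)} = \sqrt{\left(\left(4 - 1\right) + 2 \left(-4\right)\right) - 5} = \sqrt{\left(3 - 8\right) - 5} = \sqrt{-5 - 5} = \sqrt{-10} = i \sqrt{10}$)
$l{\left(34,-6 \right)} B{\left(8,G{\left(6 - 5 \right)} \right)} = 34 i \sqrt{10}$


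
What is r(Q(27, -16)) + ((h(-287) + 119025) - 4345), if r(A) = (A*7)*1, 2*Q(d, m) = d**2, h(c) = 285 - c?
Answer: 235607/2 ≈ 1.1780e+5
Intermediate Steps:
Q(d, m) = d**2/2
r(A) = 7*A (r(A) = (7*A)*1 = 7*A)
r(Q(27, -16)) + ((h(-287) + 119025) - 4345) = 7*((1/2)*27**2) + (((285 - 1*(-287)) + 119025) - 4345) = 7*((1/2)*729) + (((285 + 287) + 119025) - 4345) = 7*(729/2) + ((572 + 119025) - 4345) = 5103/2 + (119597 - 4345) = 5103/2 + 115252 = 235607/2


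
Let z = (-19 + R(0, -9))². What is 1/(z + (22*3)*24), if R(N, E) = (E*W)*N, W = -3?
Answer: 1/1945 ≈ 0.00051414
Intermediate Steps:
R(N, E) = -3*E*N (R(N, E) = (E*(-3))*N = (-3*E)*N = -3*E*N)
z = 361 (z = (-19 - 3*(-9)*0)² = (-19 + 0)² = (-19)² = 361)
1/(z + (22*3)*24) = 1/(361 + (22*3)*24) = 1/(361 + 66*24) = 1/(361 + 1584) = 1/1945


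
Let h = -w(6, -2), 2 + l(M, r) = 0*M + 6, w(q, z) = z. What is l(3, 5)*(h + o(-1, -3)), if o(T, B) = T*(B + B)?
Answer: 32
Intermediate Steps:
o(T, B) = 2*B*T (o(T, B) = T*(2*B) = 2*B*T)
l(M, r) = 4 (l(M, r) = -2 + (0*M + 6) = -2 + (0 + 6) = -2 + 6 = 4)
h = 2 (h = -1*(-2) = 2)
l(3, 5)*(h + o(-1, -3)) = 4*(2 + 2*(-3)*(-1)) = 4*(2 + 6) = 4*8 = 32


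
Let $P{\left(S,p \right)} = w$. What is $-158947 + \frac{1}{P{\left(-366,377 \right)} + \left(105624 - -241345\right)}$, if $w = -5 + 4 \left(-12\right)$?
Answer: $- \frac{55141257451}{346916} \approx -1.5895 \cdot 10^{5}$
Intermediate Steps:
$w = -53$ ($w = -5 - 48 = -53$)
$P{\left(S,p \right)} = -53$
$-158947 + \frac{1}{P{\left(-366,377 \right)} + \left(105624 - -241345\right)} = -158947 + \frac{1}{-53 + \left(105624 - -241345\right)} = -158947 + \frac{1}{-53 + \left(105624 + 241345\right)} = -158947 + \frac{1}{-53 + 346969} = -158947 + \frac{1}{346916} = - \frac{55141257451}{346916}$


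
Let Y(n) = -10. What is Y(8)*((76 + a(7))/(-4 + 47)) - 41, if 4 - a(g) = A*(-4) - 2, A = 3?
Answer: -2703/43 ≈ -62.860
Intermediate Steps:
a(g) = 18 (a(g) = 4 - (3*(-4) - 2) = 4 - (-12 - 2) = 4 - 1*(-14) = 4 + 14 = 18)
Y(8)*((76 + a(7))/(-4 + 47)) - 41 = -10*(76 + 18)/(-4 + 47) - 41 = -940/43 - 41 = -2703/43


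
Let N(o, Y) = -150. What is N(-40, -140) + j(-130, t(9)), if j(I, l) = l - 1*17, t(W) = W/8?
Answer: -1327/8 ≈ -165.88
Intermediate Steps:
t(W) = W/8 (t(W) = W*(1/8) = W/8)
j(I, l) = -17 + l (j(I, l) = l - 17 = -17 + l)
N(-40, -140) + j(-130, t(9)) = -150 + (-17 + (1/8)*9) = -150 + (-17 + 9/8) = -150 - 127/8 = -1327/8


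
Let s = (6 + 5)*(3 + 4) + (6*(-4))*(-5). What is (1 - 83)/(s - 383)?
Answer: 41/93 ≈ 0.44086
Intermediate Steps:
s = 197 (s = 11*7 - 24*(-5) = 77 + 120 = 197)
(1 - 83)/(s - 383) = (1 - 83)/(197 - 383) = -82/(-186) = -82*(-1/186) = 41/93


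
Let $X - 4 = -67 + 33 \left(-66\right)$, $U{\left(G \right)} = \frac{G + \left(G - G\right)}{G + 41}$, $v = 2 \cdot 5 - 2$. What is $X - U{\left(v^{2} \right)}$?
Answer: $- \frac{235369}{105} \approx -2241.6$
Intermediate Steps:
$v = 8$ ($v = 10 - 2 = 8$)
$U{\left(G \right)} = \frac{G}{41 + G}$ ($U{\left(G \right)} = \frac{G + 0}{41 + G} = \frac{G}{41 + G}$)
$X = -2241$ ($X = 4 + \left(-67 + 33 \left(-66\right)\right) = 4 - 2245 = -2241$)
$X - U{\left(v^{2} \right)} = -2241 - \frac{8^{2}}{41 + 8^{2}} = -2241 - \frac{64}{41 + 64} = -2241 - \frac{64}{105} = - \frac{235369}{105}$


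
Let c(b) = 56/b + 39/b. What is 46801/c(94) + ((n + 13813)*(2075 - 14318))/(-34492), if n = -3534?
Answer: 163695799363/3276740 ≈ 49957.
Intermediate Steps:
c(b) = 95/b
46801/c(94) + ((n + 13813)*(2075 - 14318))/(-34492) = 46801/((95/94)) + ((-3534 + 13813)*(2075 - 14318))/(-34492) = 46801/((95*(1/94))) + (10279*(-12243))*(-1/34492) = 46801/(95/94) - 125845797*(-1/34492) = 46801*(94/95) + 125845797/34492 = 4399294/95 + 125845797/34492 = 163695799363/3276740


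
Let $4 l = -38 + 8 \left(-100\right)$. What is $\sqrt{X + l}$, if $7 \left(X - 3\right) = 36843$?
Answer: $\frac{\sqrt{991130}}{14} \approx 71.111$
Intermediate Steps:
$X = \frac{36864}{7}$ ($X = 3 + \frac{1}{7} \cdot 36843 = 3 + \frac{36843}{7} = \frac{36864}{7} \approx 5266.3$)
$l = - \frac{419}{2}$ ($l = \frac{-38 + 8 \left(-100\right)}{4} = \frac{-38 - 800}{4} = \frac{1}{4} \left(-838\right) = - \frac{419}{2} \approx -209.5$)
$\sqrt{X + l} = \sqrt{\frac{36864}{7} - \frac{419}{2}} = \sqrt{\frac{70795}{14}} = \frac{\sqrt{991130}}{14}$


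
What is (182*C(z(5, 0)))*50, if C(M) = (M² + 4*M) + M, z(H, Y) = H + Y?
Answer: 455000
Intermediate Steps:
C(M) = M² + 5*M
(182*C(z(5, 0)))*50 = (182*((5 + 0)*(5 + (5 + 0))))*50 = (182*(5*(5 + 5)))*50 = (182*(5*10))*50 = (182*50)*50 = 9100*50 = 455000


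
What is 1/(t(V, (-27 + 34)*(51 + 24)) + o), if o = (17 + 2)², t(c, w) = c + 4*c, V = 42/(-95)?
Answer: 19/6817 ≈ 0.0027872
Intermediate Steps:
V = -42/95 (V = 42*(-1/95) = -42/95 ≈ -0.44211)
t(c, w) = 5*c
o = 361 (o = 19² = 361)
1/(t(V, (-27 + 34)*(51 + 24)) + o) = 1/(5*(-42/95) + 361) = 1/(-42/19 + 361) = 1/(6817/19) = 19/6817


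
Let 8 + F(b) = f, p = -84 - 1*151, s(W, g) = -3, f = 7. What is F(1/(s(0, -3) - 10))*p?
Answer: 235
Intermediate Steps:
p = -235 (p = -84 - 151 = -235)
F(b) = -1 (F(b) = -8 + 7 = -1)
F(1/(s(0, -3) - 10))*p = -1*(-235) = 235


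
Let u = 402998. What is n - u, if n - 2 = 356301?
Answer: -46695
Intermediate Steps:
n = 356303 (n = 2 + 356301 = 356303)
n - u = 356303 - 1*402998 = 356303 - 402998 = -46695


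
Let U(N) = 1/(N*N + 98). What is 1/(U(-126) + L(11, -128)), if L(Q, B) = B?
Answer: -15974/2044671 ≈ -0.0078125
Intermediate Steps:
U(N) = 1/(98 + N**2) (U(N) = 1/(N**2 + 98) = 1/(98 + N**2))
1/(U(-126) + L(11, -128)) = 1/(1/(98 + (-126)**2) - 128) = 1/(1/(98 + 15876) - 128) = 1/(1/15974 - 128) = 1/(-2044671/15974) = -15974/2044671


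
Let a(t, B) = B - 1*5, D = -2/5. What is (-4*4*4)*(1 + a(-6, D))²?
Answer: -30976/25 ≈ -1239.0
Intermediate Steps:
D = -⅖ (D = -2*⅕ = -⅖ ≈ -0.40000)
a(t, B) = -5 + B (a(t, B) = B - 5 = -5 + B)
(-4*4*4)*(1 + a(-6, D))² = (-4*4*4)*(1 + (-5 - ⅖))² = (-16*4)*(1 - 27/5)² = -64*(-22/5)² = -64*484/25 = -30976/25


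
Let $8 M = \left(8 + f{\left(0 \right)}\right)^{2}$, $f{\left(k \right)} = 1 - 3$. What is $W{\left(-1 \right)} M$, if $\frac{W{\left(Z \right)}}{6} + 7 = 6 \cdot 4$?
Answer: $459$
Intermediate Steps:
$f{\left(k \right)} = -2$
$W{\left(Z \right)} = 102$ ($W{\left(Z \right)} = -42 + 6 \cdot 6 \cdot 4 = -42 + 6 \cdot 24 = -42 + 144 = 102$)
$M = \frac{9}{2}$ ($M = \frac{\left(8 - 2\right)^{2}}{8} = \frac{6^{2}}{8} = \frac{1}{8} \cdot 36 = \frac{9}{2} \approx 4.5$)
$W{\left(-1 \right)} M = 102 \cdot \frac{9}{2} = 459$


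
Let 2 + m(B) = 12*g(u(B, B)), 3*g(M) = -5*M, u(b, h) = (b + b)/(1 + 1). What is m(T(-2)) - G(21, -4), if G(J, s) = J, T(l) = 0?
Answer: -23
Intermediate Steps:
u(b, h) = b (u(b, h) = (2*b)/2 = (2*b)*(½) = b)
g(M) = -5*M/3 (g(M) = (-5*M)/3 = -5*M/3)
m(B) = -2 - 20*B (m(B) = -2 + 12*(-5*B/3) = -2 - 20*B)
m(T(-2)) - G(21, -4) = (-2 - 20*0) - 1*21 = (-2 + 0) - 21 = -2 - 21 = -23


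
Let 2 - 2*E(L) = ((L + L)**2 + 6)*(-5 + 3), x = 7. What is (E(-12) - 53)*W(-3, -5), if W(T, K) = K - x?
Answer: -6360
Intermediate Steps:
E(L) = 7 + 4*L**2 (E(L) = 1 - ((L + L)**2 + 6)*(-5 + 3)/2 = 1 - ((2*L)**2 + 6)*(-2)/2 = 1 - (4*L**2 + 6)*(-2)/2 = 1 - (6 + 4*L**2)*(-2)/2 = 1 - (-12 - 8*L**2)/2 = 1 + (6 + 4*L**2) = 7 + 4*L**2)
W(T, K) = -7 + K (W(T, K) = K - 1*7 = K - 7 = -7 + K)
(E(-12) - 53)*W(-3, -5) = ((7 + 4*(-12)**2) - 53)*(-7 - 5) = ((7 + 4*144) - 53)*(-12) = ((7 + 576) - 53)*(-12) = (583 - 53)*(-12) = 530*(-12) = -6360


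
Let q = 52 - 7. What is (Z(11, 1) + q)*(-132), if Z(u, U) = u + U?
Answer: -7524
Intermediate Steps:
q = 45
Z(u, U) = U + u
(Z(11, 1) + q)*(-132) = ((1 + 11) + 45)*(-132) = (12 + 45)*(-132) = 57*(-132) = -7524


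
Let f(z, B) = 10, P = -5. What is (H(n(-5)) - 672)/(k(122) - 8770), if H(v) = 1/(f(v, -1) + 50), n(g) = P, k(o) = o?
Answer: 1753/22560 ≈ 0.077704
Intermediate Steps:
n(g) = -5
H(v) = 1/60 (H(v) = 1/(10 + 50) = 1/60)
(H(n(-5)) - 672)/(k(122) - 8770) = (1/60 - 672)/(122 - 8770) = -40319/60/(-8648) = -40319/60*(-1/8648) = 1753/22560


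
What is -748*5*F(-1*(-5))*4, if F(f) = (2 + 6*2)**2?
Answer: -2932160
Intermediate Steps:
F(f) = 196 (F(f) = (2 + 12)**2 = 14**2 = 196)
-748*5*F(-1*(-5))*4 = -748*5*196*4 = -733040*4 = -748*3920 = -2932160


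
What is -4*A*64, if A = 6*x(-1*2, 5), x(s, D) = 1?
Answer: -1536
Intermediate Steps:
A = 6 (A = 6*1 = 6)
-4*A*64 = -4*6*64 = -24*64 = -1536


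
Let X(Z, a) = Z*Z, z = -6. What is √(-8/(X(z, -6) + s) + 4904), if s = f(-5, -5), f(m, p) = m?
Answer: 4*√294531/31 ≈ 70.027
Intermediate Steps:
s = -5
X(Z, a) = Z²
√(-8/(X(z, -6) + s) + 4904) = √(-8/((-6)² - 5) + 4904) = √(-8/(36 - 5) + 4904) = √(-8/31 + 4904) = √(152016/31) = 4*√294531/31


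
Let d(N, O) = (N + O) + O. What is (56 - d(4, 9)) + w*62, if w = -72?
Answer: -4430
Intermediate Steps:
d(N, O) = N + 2*O
(56 - d(4, 9)) + w*62 = (56 - (4 + 2*9)) - 72*62 = (56 - (4 + 18)) - 4464 = (56 - 1*22) - 4464 = (56 - 22) - 4464 = 34 - 4464 = -4430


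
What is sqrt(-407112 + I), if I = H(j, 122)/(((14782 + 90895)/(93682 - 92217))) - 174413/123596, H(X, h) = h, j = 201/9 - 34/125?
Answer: 5*I*sqrt(16887326814966855)/1018342 ≈ 638.05*I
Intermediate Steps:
j = 8273/375 (j = 201*(1/9) - 34*1/125 = 67/3 - 34/125 = 8273/375 ≈ 22.061)
I = 30238599/107944252 (I = 122/(((14782 + 90895)/(93682 - 92217))) - 174413/123596 = 122/((105677/1465)) - 174413*1/123596 = 122/((105677*(1/1465))) - 174413/123596 = 122/(105677/1465) - 174413/123596 = 122*(1465/105677) - 174413/123596 = 178730/105677 - 174413/123596 = 30238599/107944252 ≈ 0.28013)
sqrt(-407112 + I) = sqrt(-407112 + 30238599/107944252) = sqrt(-43945370081625/107944252) = 5*I*sqrt(16887326814966855)/1018342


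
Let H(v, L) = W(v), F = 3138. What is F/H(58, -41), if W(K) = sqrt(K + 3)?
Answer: 3138*sqrt(61)/61 ≈ 401.78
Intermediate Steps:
W(K) = sqrt(3 + K)
H(v, L) = sqrt(3 + v)
F/H(58, -41) = 3138/(sqrt(3 + 58)) = 3138/(sqrt(61)) = 3138*(sqrt(61)/61) = 3138*sqrt(61)/61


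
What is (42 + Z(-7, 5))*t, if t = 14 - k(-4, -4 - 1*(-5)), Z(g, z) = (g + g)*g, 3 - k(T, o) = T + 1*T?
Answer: 420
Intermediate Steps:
k(T, o) = 3 - 2*T (k(T, o) = 3 - (T + 1*T) = 3 - (T + T) = 3 - 2*T)
Z(g, z) = 2*g² (Z(g, z) = (2*g)*g = 2*g²)
t = 3 (t = 14 - (3 - 2*(-4)) = 14 - (3 + 8) = 14 - 1*11 = 14 - 11 = 3)
(42 + Z(-7, 5))*t = (42 + 2*(-7)²)*3 = (42 + 2*49)*3 = (42 + 98)*3 = 140*3 = 420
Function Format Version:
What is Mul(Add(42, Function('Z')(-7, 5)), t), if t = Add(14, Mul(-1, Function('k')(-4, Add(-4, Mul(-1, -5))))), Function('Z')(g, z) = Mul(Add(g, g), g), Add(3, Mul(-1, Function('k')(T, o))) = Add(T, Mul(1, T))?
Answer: 420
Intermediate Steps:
Function('k')(T, o) = Add(3, Mul(-2, T)) (Function('k')(T, o) = Add(3, Mul(-1, Add(T, Mul(1, T)))) = Add(3, Mul(-1, Add(T, T))) = Add(3, Mul(-1, Mul(2, T))) = Add(3, Mul(-2, T)))
Function('Z')(g, z) = Mul(2, Pow(g, 2)) (Function('Z')(g, z) = Mul(Mul(2, g), g) = Mul(2, Pow(g, 2)))
t = 3 (t = Add(14, Mul(-1, Add(3, Mul(-2, -4)))) = Add(14, Mul(-1, Add(3, 8))) = Add(14, Mul(-1, 11)) = Add(14, -11) = 3)
Mul(Add(42, Function('Z')(-7, 5)), t) = Mul(Add(42, Mul(2, Pow(-7, 2))), 3) = Mul(Add(42, Mul(2, 49)), 3) = Mul(Add(42, 98), 3) = Mul(140, 3) = 420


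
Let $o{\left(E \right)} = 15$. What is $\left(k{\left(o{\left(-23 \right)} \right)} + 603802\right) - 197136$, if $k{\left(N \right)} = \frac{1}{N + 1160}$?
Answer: $\frac{477832551}{1175} \approx 4.0667 \cdot 10^{5}$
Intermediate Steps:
$k{\left(N \right)} = \frac{1}{1160 + N}$
$\left(k{\left(o{\left(-23 \right)} \right)} + 603802\right) - 197136 = \left(\frac{1}{1160 + 15} + 603802\right) - 197136 = \left(\frac{1}{1175} + 603802\right) - 197136 = \frac{709467351}{1175} - 197136 = \frac{477832551}{1175}$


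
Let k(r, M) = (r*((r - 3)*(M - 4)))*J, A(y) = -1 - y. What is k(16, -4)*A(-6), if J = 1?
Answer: -8320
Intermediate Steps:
k(r, M) = r*(-4 + M)*(-3 + r) (k(r, M) = (r*((r - 3)*(M - 4)))*1 = (r*((-3 + r)*(-4 + M)))*1 = (r*((-4 + M)*(-3 + r)))*1 = (r*(-4 + M)*(-3 + r))*1 = r*(-4 + M)*(-3 + r))
k(16, -4)*A(-6) = (16*(12 - 4*16 - 3*(-4) - 4*16))*(-1 - 1*(-6)) = (16*(12 - 64 + 12 - 64))*(-1 + 6) = (16*(-104))*5 = -1664*5 = -8320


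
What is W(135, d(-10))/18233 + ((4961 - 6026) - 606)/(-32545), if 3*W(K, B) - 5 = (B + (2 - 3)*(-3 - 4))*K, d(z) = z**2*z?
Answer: -4271255221/1780178955 ≈ -2.3993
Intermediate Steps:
d(z) = z**3
W(K, B) = 5/3 + K*(7 + B)/3 (W(K, B) = 5/3 + ((B + (2 - 3)*(-3 - 4))*K)/3 = 5/3 + ((B - 1*(-7))*K)/3 = 5/3 + ((B + 7)*K)/3 = 5/3 + ((7 + B)*K)/3 = 5/3 + (K*(7 + B))/3 = 5/3 + K*(7 + B)/3)
W(135, d(-10))/18233 + ((4961 - 6026) - 606)/(-32545) = (5/3 + (7/3)*135 + (1/3)*(-10)**3*135)/18233 + ((4961 - 6026) - 606)/(-32545) = (5/3 + 315 + (1/3)*(-1000)*135)*(1/18233) + (-1065 - 606)*(-1/32545) = (5/3 + 315 - 45000)*(1/18233) - 1671*(-1/32545) = -134050/3*1/18233 + 1671/32545 = -134050/54699 + 1671/32545 = -4271255221/1780178955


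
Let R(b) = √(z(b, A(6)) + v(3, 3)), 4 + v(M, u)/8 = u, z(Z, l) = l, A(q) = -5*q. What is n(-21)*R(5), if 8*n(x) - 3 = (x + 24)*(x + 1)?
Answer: -57*I*√38/8 ≈ -43.921*I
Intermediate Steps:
v(M, u) = -32 + 8*u
R(b) = I*√38 (R(b) = √(-5*6 + (-32 + 8*3)) = √(-30 + (-32 + 24)) = √(-30 - 8) = √(-38) = I*√38)
n(x) = 3/8 + (1 + x)*(24 + x)/8 (n(x) = 3/8 + ((x + 24)*(x + 1))/8 = 3/8 + ((24 + x)*(1 + x))/8 = 3/8 + ((1 + x)*(24 + x))/8 = 3/8 + (1 + x)*(24 + x)/8)
n(-21)*R(5) = (27/8 + (⅛)*(-21)² + (25/8)*(-21))*(I*√38) = (27/8 + (⅛)*441 - 525/8)*(I*√38) = (27/8 + 441/8 - 525/8)*(I*√38) = -57*I*√38/8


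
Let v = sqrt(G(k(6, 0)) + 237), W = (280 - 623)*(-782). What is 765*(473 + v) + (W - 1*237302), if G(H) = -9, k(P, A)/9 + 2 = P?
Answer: 392769 + 1530*sqrt(57) ≈ 4.0432e+5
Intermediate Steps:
k(P, A) = -18 + 9*P
W = 268226 (W = -343*(-782) = 268226)
v = 2*sqrt(57) (v = sqrt(-9 + 237) = sqrt(228) = 2*sqrt(57) ≈ 15.100)
765*(473 + v) + (W - 1*237302) = 765*(473 + 2*sqrt(57)) + (268226 - 1*237302) = (361845 + 1530*sqrt(57)) + (268226 - 237302) = (361845 + 1530*sqrt(57)) + 30924 = 392769 + 1530*sqrt(57)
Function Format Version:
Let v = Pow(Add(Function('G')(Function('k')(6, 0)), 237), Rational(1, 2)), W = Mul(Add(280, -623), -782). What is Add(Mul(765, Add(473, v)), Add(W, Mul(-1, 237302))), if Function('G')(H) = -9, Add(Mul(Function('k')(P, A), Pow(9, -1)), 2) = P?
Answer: Add(392769, Mul(1530, Pow(57, Rational(1, 2)))) ≈ 4.0432e+5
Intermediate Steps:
Function('k')(P, A) = Add(-18, Mul(9, P))
W = 268226 (W = Mul(-343, -782) = 268226)
v = Mul(2, Pow(57, Rational(1, 2))) (v = Pow(Add(-9, 237), Rational(1, 2)) = Pow(228, Rational(1, 2)) = Mul(2, Pow(57, Rational(1, 2))) ≈ 15.100)
Add(Mul(765, Add(473, v)), Add(W, Mul(-1, 237302))) = Add(Mul(765, Add(473, Mul(2, Pow(57, Rational(1, 2))))), Add(268226, Mul(-1, 237302))) = Add(Add(361845, Mul(1530, Pow(57, Rational(1, 2)))), Add(268226, -237302)) = Add(Add(361845, Mul(1530, Pow(57, Rational(1, 2)))), 30924) = Add(392769, Mul(1530, Pow(57, Rational(1, 2))))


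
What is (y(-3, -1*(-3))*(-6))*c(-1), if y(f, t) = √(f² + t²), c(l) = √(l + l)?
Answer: -36*I ≈ -36.0*I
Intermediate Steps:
c(l) = √2*√l (c(l) = √(2*l) = √2*√l)
(y(-3, -1*(-3))*(-6))*c(-1) = (√((-3)² + (-1*(-3))²)*(-6))*(√2*√(-1)) = (√(9 + 3²)*(-6))*(√2*I) = (√(9 + 9)*(-6))*(I*√2) = (√18*(-6))*(I*√2) = ((3*√2)*(-6))*(I*√2) = (-18*√2)*(I*√2) = -36*I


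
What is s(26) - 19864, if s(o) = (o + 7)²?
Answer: -18775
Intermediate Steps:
s(o) = (7 + o)²
s(26) - 19864 = (7 + 26)² - 19864 = 33² - 19864 = 1089 - 19864 = -18775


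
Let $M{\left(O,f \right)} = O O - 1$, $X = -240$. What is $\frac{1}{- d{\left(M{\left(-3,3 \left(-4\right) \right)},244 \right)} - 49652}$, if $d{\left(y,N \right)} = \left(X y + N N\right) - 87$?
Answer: $- \frac{1}{107181} \approx -9.33 \cdot 10^{-6}$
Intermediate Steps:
$M{\left(O,f \right)} = -1 + O^{2}$ ($M{\left(O,f \right)} = O^{2} - 1 = -1 + O^{2}$)
$d{\left(y,N \right)} = -87 + N^{2} - 240 y$ ($d{\left(y,N \right)} = \left(- 240 y + N N\right) - 87 = \left(- 240 y + N^{2}\right) - 87 = \left(N^{2} - 240 y\right) - 87 = -87 + N^{2} - 240 y$)
$\frac{1}{- d{\left(M{\left(-3,3 \left(-4\right) \right)},244 \right)} - 49652} = \frac{1}{- (-87 + 244^{2} - 240 \left(-1 + \left(-3\right)^{2}\right)) - 49652} = \frac{1}{- (-87 + 59536 - 240 \left(-1 + 9\right)) - 49652} = \frac{1}{- (-87 + 59536 - 1920) - 49652} = \frac{1}{\left(-1\right) 57529 - 49652} = \frac{1}{-57529 - 49652} = \frac{1}{-107181} = - \frac{1}{107181}$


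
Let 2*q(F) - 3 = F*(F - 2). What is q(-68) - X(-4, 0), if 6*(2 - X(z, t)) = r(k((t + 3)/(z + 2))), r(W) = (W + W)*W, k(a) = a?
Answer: 9521/4 ≈ 2380.3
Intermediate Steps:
r(W) = 2*W² (r(W) = (2*W)*W = 2*W²)
X(z, t) = 2 - (3 + t)²/(3*(2 + z)²) (X(z, t) = 2 - ((t + 3)/(z + 2))²/3 = 2 - ((3 + t)/(2 + z))²/3 = 2 - (3 + t)²/(2 + z)²/3 = 2 - (3 + t)²/(3*(2 + z)²))
q(F) = 3/2 + F*(-2 + F)/2 (q(F) = 3/2 + (F*(F - 2))/2 = 3/2 + (F*(-2 + F))/2 = 3/2 + F*(-2 + F)/2)
q(-68) - X(-4, 0) = (3/2 + (½)*(-68)² - 1*(-68)) - (2 - (3 + 0)²/(3*(2 - 4)²)) = (3/2 + (½)*4624 + 68) - (2 - ⅓*3²/(-2)²) = (3/2 + 2312 + 68) - (2 - ⅓*¼*9) = 4763/2 - (2 - ¾) = 4763/2 - 1*5/4 = 4763/2 - 5/4 = 9521/4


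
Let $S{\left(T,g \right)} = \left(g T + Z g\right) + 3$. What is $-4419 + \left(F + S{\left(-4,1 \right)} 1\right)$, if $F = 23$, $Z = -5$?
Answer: $-4402$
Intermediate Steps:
$S{\left(T,g \right)} = 3 - 5 g + T g$ ($S{\left(T,g \right)} = \left(g T - 5 g\right) + 3 = \left(T g - 5 g\right) + 3 = \left(- 5 g + T g\right) + 3 = 3 - 5 g + T g$)
$-4419 + \left(F + S{\left(-4,1 \right)} 1\right) = -4419 + \left(23 + \left(3 - 5 - 4\right) 1\right) = -4419 + \left(23 - 6\right) = -4419 + 17 = -4402$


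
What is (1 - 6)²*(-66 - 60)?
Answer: -3150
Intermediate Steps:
(1 - 6)²*(-66 - 60) = (-5)²*(-126) = 25*(-126) = -3150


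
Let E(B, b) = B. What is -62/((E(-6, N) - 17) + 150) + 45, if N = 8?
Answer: 5653/127 ≈ 44.512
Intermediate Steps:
-62/((E(-6, N) - 17) + 150) + 45 = -62/((-6 - 17) + 150) + 45 = -62/(-23 + 150) + 45 = -62/127 + 45 = 5653/127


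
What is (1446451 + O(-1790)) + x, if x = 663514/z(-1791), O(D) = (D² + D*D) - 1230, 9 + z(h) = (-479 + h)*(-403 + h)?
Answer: 39112950862705/4980371 ≈ 7.8534e+6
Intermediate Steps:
z(h) = -9 + (-479 + h)*(-403 + h)
O(D) = -1230 + 2*D² (O(D) = (D² + D²) - 1230 = 2*D² - 1230 = -1230 + 2*D²)
x = 663514/4980371 (x = 663514/(193028 + (-1791)² - 882*(-1791)) = 663514/(193028 + 3207681 + 1579662) = 663514/4980371 ≈ 0.13323)
(1446451 + O(-1790)) + x = (1446451 + (-1230 + 2*(-1790)²)) + 663514/4980371 = (1446451 + (-1230 + 2*3204100)) + 663514/4980371 = (1446451 + (-1230 + 6408200)) + 663514/4980371 = (1446451 + 6406970) + 663514/4980371 = 7853421 + 663514/4980371 = 39112950862705/4980371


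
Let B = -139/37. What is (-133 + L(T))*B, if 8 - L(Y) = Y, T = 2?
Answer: 17653/37 ≈ 477.11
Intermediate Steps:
B = -139/37 (B = -139*1/37 = -139/37 ≈ -3.7568)
L(Y) = 8 - Y
(-133 + L(T))*B = (-133 + (8 - 1*2))*(-139/37) = (-133 + (8 - 2))*(-139/37) = (-133 + 6)*(-139/37) = -127*(-139/37) = 17653/37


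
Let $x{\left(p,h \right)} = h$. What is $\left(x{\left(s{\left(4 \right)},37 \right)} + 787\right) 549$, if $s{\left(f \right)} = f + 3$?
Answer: $452376$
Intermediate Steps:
$s{\left(f \right)} = 3 + f$
$\left(x{\left(s{\left(4 \right)},37 \right)} + 787\right) 549 = \left(37 + 787\right) 549 = 824 \cdot 549 = 452376$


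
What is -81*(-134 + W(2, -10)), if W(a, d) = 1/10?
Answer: 108459/10 ≈ 10846.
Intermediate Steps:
W(a, d) = 1/10
-81*(-134 + W(2, -10)) = -81*(-134 + 1/10) = -81*(-1339/10) = 108459/10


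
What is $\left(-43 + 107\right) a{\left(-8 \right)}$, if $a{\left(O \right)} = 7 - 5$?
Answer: $128$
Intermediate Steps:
$a{\left(O \right)} = 2$ ($a{\left(O \right)} = 7 - 5 = 2$)
$\left(-43 + 107\right) a{\left(-8 \right)} = \left(-43 + 107\right) 2 = 64 \cdot 2 = 128$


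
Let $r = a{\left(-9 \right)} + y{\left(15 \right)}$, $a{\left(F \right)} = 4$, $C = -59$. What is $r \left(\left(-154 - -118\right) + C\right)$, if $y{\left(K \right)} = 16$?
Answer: $-1900$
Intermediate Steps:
$r = 20$ ($r = 4 + 16 = 20$)
$r \left(\left(-154 - -118\right) + C\right) = 20 \left(\left(-154 - -118\right) - 59\right) = 20 \left(\left(-154 + 118\right) - 59\right) = 20 \left(-36 - 59\right) = 20 \left(-95\right) = -1900$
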